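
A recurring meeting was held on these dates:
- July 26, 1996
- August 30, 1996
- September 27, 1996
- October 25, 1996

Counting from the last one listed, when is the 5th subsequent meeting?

March 28, 1997

These are Fridays with 35, 28, 28-day gaps.
Each is the final Friday of its month — August 30, 1996 is past the 28th, so '4th Friday' doesn't fit.
November 1996 ends with Friday November 29, 1996.
December 1996 ends with Friday December 27, 1996.
January 1997 ends with Friday January 31, 1997.
February 1997 ends with Friday February 28, 1997.
Last Friday of March 1997: March 28, 1997.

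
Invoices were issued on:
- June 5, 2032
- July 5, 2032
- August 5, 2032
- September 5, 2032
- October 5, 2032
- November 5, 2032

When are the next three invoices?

December 5, 2032; January 5, 2033; February 5, 2033

Gaps: 30, 31, 31, 30, 31 days — not constant. Every event is on the 5th of the month.
Pattern: the 5th of each month.
December 2032: December 5, 2032.
Next: January 2033 → January 5, 2033.
February 2033: February 5, 2033.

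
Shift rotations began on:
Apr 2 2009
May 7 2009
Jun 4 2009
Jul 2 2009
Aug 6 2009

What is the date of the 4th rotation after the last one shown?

Dec 3 2009

All dates are Thursdays, 35, 28, 28, 35 days apart.
Specifically, the 1st Thursday of each month.
September 2009 — 1st Thursday is Sep 3 2009.
1st Thursday of October 2009: Oct 1 2009.
1st Thursday of November 2009: Nov 5 2009.
1st Thursday of December 2009: Dec 3 2009.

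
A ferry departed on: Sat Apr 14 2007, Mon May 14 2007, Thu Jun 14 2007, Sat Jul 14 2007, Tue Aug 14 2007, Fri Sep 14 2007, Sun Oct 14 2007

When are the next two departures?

Wed Nov 14 2007, Fri Dec 14 2007

The day-of-month is always 14 (30, 31, 30, 31, 31, 30 days between events).
So this recurs on the 14th of each month.
November 2007: Wed Nov 14 2007.
December 2007: Fri Dec 14 2007.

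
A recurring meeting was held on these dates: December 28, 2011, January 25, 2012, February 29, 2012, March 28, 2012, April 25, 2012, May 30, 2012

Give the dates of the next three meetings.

All Wednesdays; the gaps (28, 35, 28, 28, 35) vary with month length.
This is the last Wednesday of each month.
June 2012 ends with Wednesday June 27, 2012.
July 2012 ends with Wednesday July 25, 2012.
Last Wednesday of August 2012: August 29, 2012.

June 27, 2012; July 25, 2012; August 29, 2012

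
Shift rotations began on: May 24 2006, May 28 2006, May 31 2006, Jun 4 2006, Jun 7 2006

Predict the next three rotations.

Gaps: 4, 3, 4, 3 days — not constant, but cyclic with period 2.
The events fall on every Wednesday and Sunday.
The following Sunday is Jun 11 2006.
Next Wednesday: Jun 14 2006.
The following Sunday is Jun 18 2006.

Jun 11 2006, Jun 14 2006, Jun 18 2006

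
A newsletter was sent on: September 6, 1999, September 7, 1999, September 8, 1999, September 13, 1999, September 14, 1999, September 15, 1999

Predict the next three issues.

The gap pattern 1, 1, 5, 1, 1 repeats every 3 events.
These are the Mondays, Tuesdays and Wednesdays of each week.
Next Monday: September 20, 1999.
Next Tuesday: September 21, 1999.
The following Wednesday is September 22, 1999.

September 20, 1999; September 21, 1999; September 22, 1999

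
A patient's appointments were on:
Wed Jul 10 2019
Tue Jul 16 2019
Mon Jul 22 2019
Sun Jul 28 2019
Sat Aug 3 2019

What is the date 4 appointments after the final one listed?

Tue Aug 27 2019

Gaps between consecutive events: 6, 6, 6, 6 days — a constant 6-day interval.
Sat Aug 3 2019 + 6 days = Fri Aug 9 2019.
Fri Aug 9 2019 + 6 days = Thu Aug 15 2019.
Thu Aug 15 2019 + 6 days = Wed Aug 21 2019.
Wed Aug 21 2019 + 6 days = Tue Aug 27 2019.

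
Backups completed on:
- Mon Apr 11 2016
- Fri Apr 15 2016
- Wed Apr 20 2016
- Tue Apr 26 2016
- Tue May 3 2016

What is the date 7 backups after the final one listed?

Gaps: 4, 5, 6, 7 days — each gap is 1 larger than the previous one.
Next gap: 8 days. Tue May 3 2016 + 8 days = Wed May 11 2016.
Next gap: 9 days. Wed May 11 2016 + 9 days = Fri May 20 2016.
Next gap: 10 days. Fri May 20 2016 + 10 days = Mon May 30 2016.
Next gap: 11 days. Mon May 30 2016 + 11 days = Fri Jun 10 2016.
Next gap: 12 days. Fri Jun 10 2016 + 12 days = Wed Jun 22 2016.
Next gap: 13 days. Wed Jun 22 2016 + 13 days = Tue Jul 5 2016.
Next gap: 14 days. Tue Jul 5 2016 + 14 days = Tue Jul 19 2016.

Tue Jul 19 2016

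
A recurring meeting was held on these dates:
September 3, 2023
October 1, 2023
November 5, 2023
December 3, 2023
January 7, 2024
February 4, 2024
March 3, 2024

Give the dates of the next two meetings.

April 7, 2024; May 5, 2024

These are Sundays at 28- or 35-day spacing (28, 35, 28, 35, 28, 28).
The pattern: 1st Sunday of the month.
April 2024 — 1st Sunday is April 7, 2024.
1st Sunday of May 2024: May 5, 2024.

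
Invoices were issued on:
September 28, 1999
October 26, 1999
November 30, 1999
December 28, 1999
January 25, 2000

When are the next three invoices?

February 29, 2000; March 28, 2000; April 25, 2000

These are Tuesdays with 28, 35, 28, 28-day gaps.
Each is the final Tuesday of its month — November 30, 1999 is past the 28th, so '4th Tuesday' doesn't fit.
Last Tuesday of February 2000: February 29, 2000.
Last Tuesday of March 2000: March 28, 2000.
Last Tuesday of April 2000: April 25, 2000.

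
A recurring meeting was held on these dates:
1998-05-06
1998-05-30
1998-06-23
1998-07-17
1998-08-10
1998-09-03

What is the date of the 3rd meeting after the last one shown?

The spacing is 24, 24, 24, 24, 24 days — always 24 days.
1998-09-03 + 24 days = 1998-09-27.
1998-09-27 + 24 days = 1998-10-21.
1998-10-21 + 24 days = 1998-11-14.

1998-11-14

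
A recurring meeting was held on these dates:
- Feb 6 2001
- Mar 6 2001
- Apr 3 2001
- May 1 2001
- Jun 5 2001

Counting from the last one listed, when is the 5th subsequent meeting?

All dates are Tuesdays, 28, 28, 28, 35 days apart.
Specifically, the 1st Tuesday of each month.
1st Tuesday of July 2001: Jul 3 2001.
1st Tuesday of August 2001: Aug 7 2001.
1st Tuesday of September 2001: Sep 4 2001.
1st Tuesday of October 2001: Oct 2 2001.
1st Tuesday of November 2001: Nov 6 2001.

Nov 6 2001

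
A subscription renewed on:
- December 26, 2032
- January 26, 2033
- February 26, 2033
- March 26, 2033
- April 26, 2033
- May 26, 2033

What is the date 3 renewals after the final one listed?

Gaps: 31, 31, 28, 31, 30 days — not constant. Every event is on the 26th of the month.
Pattern: the 26th of each month.
June 2033: June 26, 2033.
July 2033: July 26, 2033.
August 2033: August 26, 2033.

August 26, 2033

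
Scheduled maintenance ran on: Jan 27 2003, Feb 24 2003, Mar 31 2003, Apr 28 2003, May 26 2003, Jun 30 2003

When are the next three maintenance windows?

Every date is a Monday; gaps 28, 35, 28, 28, 35 days.
Each is the last Monday of its month (at least one falls on the 29th or later, ruling out '4th Monday').
Last Monday of July 2003: Jul 28 2003.
August 2003 ends with Monday Aug 25 2003.
September 2003 ends with Monday Sep 29 2003.

Jul 28 2003, Aug 25 2003, Sep 29 2003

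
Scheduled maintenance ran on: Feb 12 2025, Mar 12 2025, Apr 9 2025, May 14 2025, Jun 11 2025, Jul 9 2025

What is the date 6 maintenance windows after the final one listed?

Jan 14 2026

These are Wednesdays at 28- or 35-day spacing (28, 28, 35, 28, 28).
The pattern: 2nd Wednesday of the month.
2nd Wednesday of August 2025: Aug 13 2025.
September 2025 — 2nd Wednesday is Sep 10 2025.
October 2025 — 2nd Wednesday is Oct 8 2025.
2nd Wednesday of November 2025: Nov 12 2025.
December 2025 — 2nd Wednesday is Dec 10 2025.
January 2026 — 2nd Wednesday is Jan 14 2026.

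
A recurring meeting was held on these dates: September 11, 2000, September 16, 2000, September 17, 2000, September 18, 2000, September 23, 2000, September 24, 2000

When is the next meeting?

The gap pattern 5, 1, 1, 5, 1 repeats every 3 events.
These are the Mondays, Saturdays and Sundays of each week.
The following Monday is September 25, 2000.

September 25, 2000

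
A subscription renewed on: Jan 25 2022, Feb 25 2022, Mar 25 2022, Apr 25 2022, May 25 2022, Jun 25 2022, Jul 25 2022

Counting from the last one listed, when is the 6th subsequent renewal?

The day-of-month is always 25 (31, 28, 31, 30, 31, 30 days between events).
So this recurs on the 25th of each month.
Next: August 2022 → Aug 25 2022.
September 2022: Sep 25 2022.
Next: October 2022 → Oct 25 2022.
Next: November 2022 → Nov 25 2022.
December 2022: Dec 25 2022.
January 2023: Jan 25 2023.

Jan 25 2023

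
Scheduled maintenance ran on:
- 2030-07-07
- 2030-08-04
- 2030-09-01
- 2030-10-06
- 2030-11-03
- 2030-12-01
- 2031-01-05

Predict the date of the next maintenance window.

These are Sundays at 28- or 35-day spacing (28, 28, 35, 28, 28, 35).
The pattern: 1st Sunday of the month.
February 2031 — 1st Sunday is 2031-02-02.

2031-02-02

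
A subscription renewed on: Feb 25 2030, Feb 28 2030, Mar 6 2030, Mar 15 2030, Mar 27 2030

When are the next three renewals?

The spacing grows by 3 each time: 3, 6, 9, 12 days.
Next gap: 15 days. Mar 27 2030 + 15 days = Apr 11 2030.
Next gap: 18 days. Apr 11 2030 + 18 days = Apr 29 2030.
Next gap: 21 days. Apr 29 2030 + 21 days = May 20 2030.

Apr 11 2030, Apr 29 2030, May 20 2030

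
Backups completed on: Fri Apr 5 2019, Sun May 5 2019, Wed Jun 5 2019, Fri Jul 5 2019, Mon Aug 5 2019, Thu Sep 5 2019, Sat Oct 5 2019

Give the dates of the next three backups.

Tue Nov 5 2019, Thu Dec 5 2019, Sun Jan 5 2020

Each date is the 5th; the gaps (30, 31, 30, 31, 31, 30) track the month lengths.
The rule is the 5th of each month.
November 2019: Tue Nov 5 2019.
Next: December 2019 → Thu Dec 5 2019.
January 2020: Sun Jan 5 2020.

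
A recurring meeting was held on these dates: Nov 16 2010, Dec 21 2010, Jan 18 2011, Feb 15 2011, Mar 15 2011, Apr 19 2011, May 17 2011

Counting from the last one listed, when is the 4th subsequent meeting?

Sep 20 2011

All dates are Tuesdays, 35, 28, 28, 28, 35, 28 days apart.
Specifically, the 3rd Tuesday of each month.
June 2011 — 3rd Tuesday is Jun 21 2011.
3rd Tuesday of July 2011: Jul 19 2011.
3rd Tuesday of August 2011: Aug 16 2011.
3rd Tuesday of September 2011: Sep 20 2011.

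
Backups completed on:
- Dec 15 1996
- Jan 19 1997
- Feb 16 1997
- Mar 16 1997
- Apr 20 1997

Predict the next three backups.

May 18 1997, Jun 15 1997, Jul 20 1997

Gaps: 35, 28, 28, 35 days — a mix of 28 and 35. Every date is a Sunday.
Each is the 3rd Sunday of its month.
May 1997 — 3rd Sunday is May 18 1997.
3rd Sunday of June 1997: Jun 15 1997.
3rd Sunday of July 1997: Jul 20 1997.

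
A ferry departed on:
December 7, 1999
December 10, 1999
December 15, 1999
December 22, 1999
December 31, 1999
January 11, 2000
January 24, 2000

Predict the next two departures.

February 8, 2000; February 25, 2000

Gaps: 3, 5, 7, 9, 11, 13 days — each gap is 2 larger than the previous one.
Next gap: 15 days. January 24, 2000 + 15 days = February 8, 2000.
Next gap: 17 days. February 8, 2000 + 17 days = February 25, 2000.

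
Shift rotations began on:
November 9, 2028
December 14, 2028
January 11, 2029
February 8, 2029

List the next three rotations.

Gaps: 35, 28, 28 days — a mix of 28 and 35. Every date is a Thursday.
Each is the 2nd Thursday of its month.
March 2029 — 2nd Thursday is March 8, 2029.
2nd Thursday of April 2029: April 12, 2029.
2nd Thursday of May 2029: May 10, 2029.

March 8, 2029; April 12, 2029; May 10, 2029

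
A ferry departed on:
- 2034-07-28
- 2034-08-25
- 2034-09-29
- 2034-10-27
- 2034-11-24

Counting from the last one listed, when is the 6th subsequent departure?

2035-05-25

These are Fridays with 28, 35, 28, 28-day gaps.
Each is the final Friday of its month — 2034-09-29 is past the 28th, so '4th Friday' doesn't fit.
December 2034 ends with Friday 2034-12-29.
January 2035 ends with Friday 2035-01-26.
February 2035 ends with Friday 2035-02-23.
March 2035 ends with Friday 2035-03-30.
April 2035 ends with Friday 2035-04-27.
Last Friday of May 2035: 2035-05-25.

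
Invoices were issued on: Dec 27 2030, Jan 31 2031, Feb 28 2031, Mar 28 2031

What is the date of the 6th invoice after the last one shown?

These are Fridays with 35, 28, 28-day gaps.
Each is the final Friday of its month — Jan 31 2031 is past the 28th, so '4th Friday' doesn't fit.
April 2031 ends with Friday Apr 25 2031.
Last Friday of May 2031: May 30 2031.
June 2031 ends with Friday Jun 27 2031.
July 2031 ends with Friday Jul 25 2031.
August 2031 ends with Friday Aug 29 2031.
Last Friday of September 2031: Sep 26 2031.

Sep 26 2031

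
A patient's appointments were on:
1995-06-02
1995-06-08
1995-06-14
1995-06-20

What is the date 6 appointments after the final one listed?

1995-07-26

Gaps between consecutive events: 6, 6, 6 days — a constant 6-day interval.
1995-06-20 + 6 days = 1995-06-26.
1995-06-26 + 6 days = 1995-07-02.
1995-07-02 + 6 days = 1995-07-08.
1995-07-08 + 6 days = 1995-07-14.
1995-07-14 + 6 days = 1995-07-20.
1995-07-20 + 6 days = 1995-07-26.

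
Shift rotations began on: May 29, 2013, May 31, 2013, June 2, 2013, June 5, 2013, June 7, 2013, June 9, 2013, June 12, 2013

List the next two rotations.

Gaps: 2, 2, 3, 2, 2, 3 days — not constant, but cyclic with period 3.
The events fall on every Wednesday, Friday and Sunday.
Next Friday: June 14, 2013.
Next Sunday: June 16, 2013.

June 14, 2013; June 16, 2013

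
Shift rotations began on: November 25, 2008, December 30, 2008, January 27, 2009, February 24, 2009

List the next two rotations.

These are Tuesdays with 35, 28, 28-day gaps.
Each is the final Tuesday of its month — December 30, 2008 is past the 28th, so '4th Tuesday' doesn't fit.
March 2009 ends with Tuesday March 31, 2009.
Last Tuesday of April 2009: April 28, 2009.

March 31, 2009; April 28, 2009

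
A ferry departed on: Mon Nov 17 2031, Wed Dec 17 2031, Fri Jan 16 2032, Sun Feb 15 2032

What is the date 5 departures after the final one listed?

Wed Jul 14 2032

Gaps between consecutive events: 30, 30, 30 days — a constant 30-day interval.
Sun Feb 15 2032 + 30 days = Tue Mar 16 2032.
Tue Mar 16 2032 + 30 days = Thu Apr 15 2032.
Thu Apr 15 2032 + 30 days = Sat May 15 2032.
Sat May 15 2032 + 30 days = Mon Jun 14 2032.
Mon Jun 14 2032 + 30 days = Wed Jul 14 2032.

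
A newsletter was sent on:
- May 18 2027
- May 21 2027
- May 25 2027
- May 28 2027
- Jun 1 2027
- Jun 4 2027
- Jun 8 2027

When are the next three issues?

Gaps: 3, 4, 3, 4, 3, 4 days — not constant, but cyclic with period 2.
The events fall on every Tuesday and Friday.
Next Friday: Jun 11 2027.
The following Tuesday is Jun 15 2027.
Next Friday: Jun 18 2027.

Jun 11 2027, Jun 15 2027, Jun 18 2027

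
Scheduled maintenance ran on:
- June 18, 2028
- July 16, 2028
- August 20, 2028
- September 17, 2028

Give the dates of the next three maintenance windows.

October 15, 2028; November 19, 2028; December 17, 2028

All dates are Sundays, 28, 35, 28 days apart.
Specifically, the 3rd Sunday of each month.
3rd Sunday of October 2028: October 15, 2028.
3rd Sunday of November 2028: November 19, 2028.
December 2028 — 3rd Sunday is December 17, 2028.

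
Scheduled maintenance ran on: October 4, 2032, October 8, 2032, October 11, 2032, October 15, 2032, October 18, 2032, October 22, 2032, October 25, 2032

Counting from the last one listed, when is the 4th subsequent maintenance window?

The gap pattern 4, 3, 4, 3, 4, 3 repeats every 2 events.
These are the Mondays and Fridays of each week.
The following Friday is October 29, 2032.
The following Monday is November 1, 2032.
Next Friday: November 5, 2032.
The following Monday is November 8, 2032.

November 8, 2032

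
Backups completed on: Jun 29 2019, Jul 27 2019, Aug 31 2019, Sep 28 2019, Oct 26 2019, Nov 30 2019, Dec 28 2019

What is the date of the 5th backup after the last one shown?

May 30 2020

These are Saturdays with 28, 35, 28, 28, 35, 28-day gaps.
Each is the final Saturday of its month — Jun 29 2019 is past the 28th, so '4th Saturday' doesn't fit.
January 2020 ends with Saturday Jan 25 2020.
February 2020 ends with Saturday Feb 29 2020.
March 2020 ends with Saturday Mar 28 2020.
Last Saturday of April 2020: Apr 25 2020.
May 2020 ends with Saturday May 30 2020.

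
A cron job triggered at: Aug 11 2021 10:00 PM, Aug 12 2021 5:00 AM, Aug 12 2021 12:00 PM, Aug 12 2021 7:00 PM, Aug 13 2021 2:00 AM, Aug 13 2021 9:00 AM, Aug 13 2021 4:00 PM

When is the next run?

Aug 13 2021 11:00 PM

The interval is a steady 7 hours (7, 7, 7, 7, 7, 7).
Aug 13 2021 4:00 PM + 7 h = Aug 13 2021 11:00 PM.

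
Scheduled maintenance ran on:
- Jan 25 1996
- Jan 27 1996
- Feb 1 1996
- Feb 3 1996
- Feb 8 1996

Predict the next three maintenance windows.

Every event lands on a Thursday or Saturday (gaps cycle 2, 5, 2, 5).
So the schedule is: every Thursday and Saturday.
Next Saturday: Feb 10 1996.
The following Thursday is Feb 15 1996.
Next Saturday: Feb 17 1996.

Feb 10 1996, Feb 15 1996, Feb 17 1996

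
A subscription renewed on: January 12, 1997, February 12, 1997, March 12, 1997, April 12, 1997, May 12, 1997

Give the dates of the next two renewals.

June 12, 1997; July 12, 1997

Gaps: 31, 28, 31, 30 days — not constant. Every event is on the 12th of the month.
Pattern: the 12th of each month.
June 1997: June 12, 1997.
July 1997: July 12, 1997.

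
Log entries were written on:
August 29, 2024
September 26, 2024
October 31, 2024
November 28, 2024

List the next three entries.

All Thursdays; the gaps (28, 35, 28) vary with month length.
This is the last Thursday of each month.
December 2024 ends with Thursday December 26, 2024.
Last Thursday of January 2025: January 30, 2025.
Last Thursday of February 2025: February 27, 2025.

December 26, 2024; January 30, 2025; February 27, 2025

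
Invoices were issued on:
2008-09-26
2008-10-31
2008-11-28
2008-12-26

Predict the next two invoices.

2009-01-30, 2009-02-27

These are Fridays with 35, 28, 28-day gaps.
Each is the final Friday of its month — 2008-10-31 is past the 28th, so '4th Friday' doesn't fit.
Last Friday of January 2009: 2009-01-30.
February 2009 ends with Friday 2009-02-27.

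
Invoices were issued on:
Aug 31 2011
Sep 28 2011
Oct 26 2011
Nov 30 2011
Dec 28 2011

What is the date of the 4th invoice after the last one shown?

Apr 25 2012

All Wednesdays; the gaps (28, 28, 35, 28) vary with month length.
This is the last Wednesday of each month.
Last Wednesday of January 2012: Jan 25 2012.
Last Wednesday of February 2012: Feb 29 2012.
March 2012 ends with Wednesday Mar 28 2012.
April 2012 ends with Wednesday Apr 25 2012.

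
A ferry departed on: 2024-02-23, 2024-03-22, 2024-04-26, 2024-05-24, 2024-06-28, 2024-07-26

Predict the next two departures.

Gaps: 28, 35, 28, 35, 28 days — a mix of 28 and 35. Every date is a Friday.
Each is the 4th Friday of its month.
4th Friday of August 2024: 2024-08-23.
4th Friday of September 2024: 2024-09-27.

2024-08-23, 2024-09-27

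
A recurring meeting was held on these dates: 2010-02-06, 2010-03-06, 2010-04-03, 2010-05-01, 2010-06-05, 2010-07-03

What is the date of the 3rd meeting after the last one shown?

Gaps: 28, 28, 28, 35, 28 days — a mix of 28 and 35. Every date is a Saturday.
Each is the 1st Saturday of its month.
1st Saturday of August 2010: 2010-08-07.
1st Saturday of September 2010: 2010-09-04.
October 2010 — 1st Saturday is 2010-10-02.

2010-10-02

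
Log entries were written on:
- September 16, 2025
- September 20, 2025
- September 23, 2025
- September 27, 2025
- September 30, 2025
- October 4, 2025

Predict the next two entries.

Gaps: 4, 3, 4, 3, 4 days — not constant, but cyclic with period 2.
The events fall on every Tuesday and Saturday.
The following Tuesday is October 7, 2025.
Next Saturday: October 11, 2025.

October 7, 2025; October 11, 2025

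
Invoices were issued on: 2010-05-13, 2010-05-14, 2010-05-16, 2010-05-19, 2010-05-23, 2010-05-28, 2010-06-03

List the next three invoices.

The spacing grows by 1 each time: 1, 2, 3, 4, 5, 6 days.
Next gap: 7 days. 2010-06-03 + 7 days = 2010-06-10.
Next gap: 8 days. 2010-06-10 + 8 days = 2010-06-18.
Next gap: 9 days. 2010-06-18 + 9 days = 2010-06-27.

2010-06-10, 2010-06-18, 2010-06-27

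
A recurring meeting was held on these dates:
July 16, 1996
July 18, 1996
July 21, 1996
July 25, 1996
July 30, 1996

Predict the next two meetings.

August 5, 1996; August 12, 1996

The spacing grows by 1 each time: 2, 3, 4, 5 days.
Next gap: 6 days. July 30, 1996 + 6 days = August 5, 1996.
Next gap: 7 days. August 5, 1996 + 7 days = August 12, 1996.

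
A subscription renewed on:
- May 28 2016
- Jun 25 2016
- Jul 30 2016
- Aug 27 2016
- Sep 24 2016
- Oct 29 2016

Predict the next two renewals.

These are Saturdays with 28, 35, 28, 28, 35-day gaps.
Each is the final Saturday of its month — Jul 30 2016 is past the 28th, so '4th Saturday' doesn't fit.
Last Saturday of November 2016: Nov 26 2016.
December 2016 ends with Saturday Dec 31 2016.

Nov 26 2016, Dec 31 2016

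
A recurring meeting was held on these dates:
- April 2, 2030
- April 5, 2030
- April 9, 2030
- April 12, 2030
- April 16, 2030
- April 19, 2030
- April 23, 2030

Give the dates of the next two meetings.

Gaps: 3, 4, 3, 4, 3, 4 days — not constant, but cyclic with period 2.
The events fall on every Tuesday and Friday.
Next Friday: April 26, 2030.
The following Tuesday is April 30, 2030.

April 26, 2030; April 30, 2030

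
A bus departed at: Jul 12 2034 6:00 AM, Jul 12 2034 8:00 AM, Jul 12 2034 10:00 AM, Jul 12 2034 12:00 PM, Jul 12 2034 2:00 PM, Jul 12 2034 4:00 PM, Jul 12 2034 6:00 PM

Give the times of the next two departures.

Gaps: 2, 2, 2, 2, 2, 2 hours — each event is 2 hours after the previous one.
Jul 12 2034 6:00 PM + 2 h = Jul 12 2034 8:00 PM.
Jul 12 2034 8:00 PM + 2 h = Jul 12 2034 10:00 PM.

Jul 12 2034 8:00 PM, Jul 12 2034 10:00 PM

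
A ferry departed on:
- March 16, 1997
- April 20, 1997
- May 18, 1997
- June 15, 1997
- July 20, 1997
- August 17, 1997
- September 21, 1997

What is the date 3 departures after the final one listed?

Gaps: 35, 28, 28, 35, 28, 35 days — a mix of 28 and 35. Every date is a Sunday.
Each is the 3rd Sunday of its month.
October 1997 — 3rd Sunday is October 19, 1997.
3rd Sunday of November 1997: November 16, 1997.
December 1997 — 3rd Sunday is December 21, 1997.

December 21, 1997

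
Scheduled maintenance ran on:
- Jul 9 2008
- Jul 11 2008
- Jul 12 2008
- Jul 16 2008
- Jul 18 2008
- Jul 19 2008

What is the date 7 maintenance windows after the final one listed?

Every event lands on a Wednesday or Friday or Saturday (gaps cycle 2, 1, 4, 2, 1).
So the schedule is: every Wednesday, Friday and Saturday.
The following Wednesday is Jul 23 2008.
Next Friday: Jul 25 2008.
Next Saturday: Jul 26 2008.
Next Wednesday: Jul 30 2008.
Next Friday: Aug 1 2008.
Next Saturday: Aug 2 2008.
Next Wednesday: Aug 6 2008.

Aug 6 2008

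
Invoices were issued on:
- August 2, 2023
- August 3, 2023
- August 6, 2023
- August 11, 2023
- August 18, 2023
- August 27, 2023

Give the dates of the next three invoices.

September 7, 2023; September 20, 2023; October 5, 2023

Intervals are 1, 3, 5, 7, 9 days — an arithmetic progression with common difference 2.
Next gap: 11 days. August 27, 2023 + 11 days = September 7, 2023.
Next gap: 13 days. September 7, 2023 + 13 days = September 20, 2023.
Next gap: 15 days. September 20, 2023 + 15 days = October 5, 2023.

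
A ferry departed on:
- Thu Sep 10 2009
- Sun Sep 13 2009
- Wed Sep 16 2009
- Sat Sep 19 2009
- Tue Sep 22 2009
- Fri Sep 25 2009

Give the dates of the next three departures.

Gaps between consecutive events: 3, 3, 3, 3, 3 days — a constant 3-day interval.
Fri Sep 25 2009 + 3 days = Mon Sep 28 2009.
Mon Sep 28 2009 + 3 days = Thu Oct 1 2009.
Thu Oct 1 2009 + 3 days = Sun Oct 4 2009.

Mon Sep 28 2009, Thu Oct 1 2009, Sun Oct 4 2009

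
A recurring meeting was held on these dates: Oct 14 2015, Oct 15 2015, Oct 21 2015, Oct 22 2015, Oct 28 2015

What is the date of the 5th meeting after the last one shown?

Nov 12 2015

The gap pattern 1, 6, 1, 6 repeats every 2 events.
These are the Wednesdays and Thursdays of each week.
The following Thursday is Oct 29 2015.
Next Wednesday: Nov 4 2015.
The following Thursday is Nov 5 2015.
The following Wednesday is Nov 11 2015.
Next Thursday: Nov 12 2015.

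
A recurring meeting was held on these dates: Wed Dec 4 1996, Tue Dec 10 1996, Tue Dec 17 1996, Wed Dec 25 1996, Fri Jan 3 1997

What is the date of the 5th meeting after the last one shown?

Intervals are 6, 7, 8, 9 days — an arithmetic progression with common difference 1.
Next gap: 10 days. Fri Jan 3 1997 + 10 days = Mon Jan 13 1997.
Next gap: 11 days. Mon Jan 13 1997 + 11 days = Fri Jan 24 1997.
Next gap: 12 days. Fri Jan 24 1997 + 12 days = Wed Feb 5 1997.
Next gap: 13 days. Wed Feb 5 1997 + 13 days = Tue Feb 18 1997.
Next gap: 14 days. Tue Feb 18 1997 + 14 days = Tue Mar 4 1997.

Tue Mar 4 1997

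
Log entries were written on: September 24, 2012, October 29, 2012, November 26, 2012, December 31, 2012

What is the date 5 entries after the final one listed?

May 27, 2013

Every date is a Monday; gaps 35, 28, 35 days.
Each is the last Monday of its month (at least one falls on the 29th or later, ruling out '4th Monday').
Last Monday of January 2013: January 28, 2013.
Last Monday of February 2013: February 25, 2013.
Last Monday of March 2013: March 25, 2013.
April 2013 ends with Monday April 29, 2013.
Last Monday of May 2013: May 27, 2013.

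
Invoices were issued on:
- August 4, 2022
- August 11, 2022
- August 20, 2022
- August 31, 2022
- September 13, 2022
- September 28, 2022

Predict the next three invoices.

October 15, 2022; November 3, 2022; November 24, 2022

The spacing grows by 2 each time: 7, 9, 11, 13, 15 days.
Next gap: 17 days. September 28, 2022 + 17 days = October 15, 2022.
Next gap: 19 days. October 15, 2022 + 19 days = November 3, 2022.
Next gap: 21 days. November 3, 2022 + 21 days = November 24, 2022.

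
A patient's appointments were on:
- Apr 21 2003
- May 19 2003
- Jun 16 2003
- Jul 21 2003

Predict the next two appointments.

All dates are Mondays, 28, 28, 35 days apart.
Specifically, the 3rd Monday of each month.
August 2003 — 3rd Monday is Aug 18 2003.
September 2003 — 3rd Monday is Sep 15 2003.

Aug 18 2003, Sep 15 2003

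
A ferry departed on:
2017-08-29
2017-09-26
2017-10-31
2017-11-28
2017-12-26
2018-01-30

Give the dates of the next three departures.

2018-02-27, 2018-03-27, 2018-04-24

These are Tuesdays with 28, 35, 28, 28, 35-day gaps.
Each is the final Tuesday of its month — 2017-08-29 is past the 28th, so '4th Tuesday' doesn't fit.
Last Tuesday of February 2018: 2018-02-27.
Last Tuesday of March 2018: 2018-03-27.
Last Tuesday of April 2018: 2018-04-24.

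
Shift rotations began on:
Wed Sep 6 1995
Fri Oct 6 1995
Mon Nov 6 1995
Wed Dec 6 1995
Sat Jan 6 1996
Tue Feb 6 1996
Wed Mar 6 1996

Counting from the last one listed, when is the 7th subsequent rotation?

Sun Oct 6 1996

Each date is the 6th; the gaps (30, 31, 30, 31, 31, 29) track the month lengths.
The rule is the 6th of each month.
April 1996: Sat Apr 6 1996.
May 1996: Mon May 6 1996.
June 1996: Thu Jun 6 1996.
Next: July 1996 → Sat Jul 6 1996.
August 1996: Tue Aug 6 1996.
September 1996: Fri Sep 6 1996.
October 1996: Sun Oct 6 1996.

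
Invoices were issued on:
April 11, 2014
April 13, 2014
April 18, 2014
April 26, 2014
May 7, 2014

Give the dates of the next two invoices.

May 21, 2014; June 7, 2014

Intervals are 2, 5, 8, 11 days — an arithmetic progression with common difference 3.
Next gap: 14 days. May 7, 2014 + 14 days = May 21, 2014.
Next gap: 17 days. May 21, 2014 + 17 days = June 7, 2014.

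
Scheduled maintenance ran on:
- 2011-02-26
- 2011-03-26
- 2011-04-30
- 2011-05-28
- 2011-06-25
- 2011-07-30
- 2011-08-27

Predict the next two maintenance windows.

2011-09-24, 2011-10-29

All Saturdays; the gaps (28, 35, 28, 28, 35, 28) vary with month length.
This is the last Saturday of each month.
September 2011 ends with Saturday 2011-09-24.
October 2011 ends with Saturday 2011-10-29.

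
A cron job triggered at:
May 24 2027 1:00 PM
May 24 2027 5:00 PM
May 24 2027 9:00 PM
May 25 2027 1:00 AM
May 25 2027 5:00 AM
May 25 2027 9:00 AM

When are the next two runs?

Gaps: 4, 4, 4, 4, 4 hours — each event is 4 hours after the previous one.
May 25 2027 9:00 AM + 4 h = May 25 2027 1:00 PM.
May 25 2027 1:00 PM + 4 h = May 25 2027 5:00 PM.

May 25 2027 1:00 PM, May 25 2027 5:00 PM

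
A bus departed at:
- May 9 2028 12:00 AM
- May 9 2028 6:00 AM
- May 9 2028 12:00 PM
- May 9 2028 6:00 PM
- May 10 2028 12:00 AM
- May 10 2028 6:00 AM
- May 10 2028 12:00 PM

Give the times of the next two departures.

May 10 2028 6:00 PM, May 11 2028 12:00 AM

Spacing: 6, 6, 6, 6, 6, 6 h — constant 6 h.
May 10 2028 12:00 PM + 6 h = May 10 2028 6:00 PM.
May 10 2028 6:00 PM + 6 h = May 11 2028 12:00 AM.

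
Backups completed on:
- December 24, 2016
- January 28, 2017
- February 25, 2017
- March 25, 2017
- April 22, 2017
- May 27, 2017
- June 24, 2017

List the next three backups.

Gaps: 35, 28, 28, 28, 35, 28 days — a mix of 28 and 35. Every date is a Saturday.
Each is the 4th Saturday of its month.
July 2017 — 4th Saturday is July 22, 2017.
August 2017 — 4th Saturday is August 26, 2017.
4th Saturday of September 2017: September 23, 2017.

July 22, 2017; August 26, 2017; September 23, 2017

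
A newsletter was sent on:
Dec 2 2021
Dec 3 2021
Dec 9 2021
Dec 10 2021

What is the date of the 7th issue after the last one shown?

Jan 6 2022

Gaps: 1, 6, 1 days — not constant, but cyclic with period 2.
The events fall on every Thursday and Friday.
The following Thursday is Dec 16 2021.
Next Friday: Dec 17 2021.
Next Thursday: Dec 23 2021.
Next Friday: Dec 24 2021.
The following Thursday is Dec 30 2021.
Next Friday: Dec 31 2021.
Next Thursday: Jan 6 2022.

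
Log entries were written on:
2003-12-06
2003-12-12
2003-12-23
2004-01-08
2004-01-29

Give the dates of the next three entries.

2004-02-24, 2004-03-26, 2004-05-01

Intervals are 6, 11, 16, 21 days — an arithmetic progression with common difference 5.
Next gap: 26 days. 2004-01-29 + 26 days = 2004-02-24.
Next gap: 31 days. 2004-02-24 + 31 days = 2004-03-26.
Next gap: 36 days. 2004-03-26 + 36 days = 2004-05-01.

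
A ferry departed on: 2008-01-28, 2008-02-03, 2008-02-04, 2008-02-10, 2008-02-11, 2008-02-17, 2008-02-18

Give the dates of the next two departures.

2008-02-24, 2008-02-25

The gap pattern 6, 1, 6, 1, 6, 1 repeats every 2 events.
These are the Mondays and Sundays of each week.
Next Sunday: 2008-02-24.
Next Monday: 2008-02-25.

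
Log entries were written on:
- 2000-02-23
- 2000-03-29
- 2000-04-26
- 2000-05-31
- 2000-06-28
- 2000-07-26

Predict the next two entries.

2000-08-30, 2000-09-27

These are Wednesdays with 35, 28, 35, 28, 28-day gaps.
Each is the final Wednesday of its month — 2000-03-29 is past the 28th, so '4th Wednesday' doesn't fit.
August 2000 ends with Wednesday 2000-08-30.
Last Wednesday of September 2000: 2000-09-27.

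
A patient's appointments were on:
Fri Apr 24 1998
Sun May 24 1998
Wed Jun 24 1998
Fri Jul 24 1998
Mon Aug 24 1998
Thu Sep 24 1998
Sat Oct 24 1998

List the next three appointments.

Tue Nov 24 1998, Thu Dec 24 1998, Sun Jan 24 1999

Each date is the 24th; the gaps (30, 31, 30, 31, 31, 30) track the month lengths.
The rule is the 24th of each month.
November 1998: Tue Nov 24 1998.
December 1998: Thu Dec 24 1998.
Next: January 1999 → Sun Jan 24 1999.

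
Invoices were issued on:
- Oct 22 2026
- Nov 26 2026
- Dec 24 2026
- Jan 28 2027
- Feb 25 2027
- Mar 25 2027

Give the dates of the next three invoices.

Gaps: 35, 28, 35, 28, 28 days — a mix of 28 and 35. Every date is a Thursday.
Each is the 4th Thursday of its month.
April 2027 — 4th Thursday is Apr 22 2027.
May 2027 — 4th Thursday is May 27 2027.
4th Thursday of June 2027: Jun 24 2027.

Apr 22 2027, May 27 2027, Jun 24 2027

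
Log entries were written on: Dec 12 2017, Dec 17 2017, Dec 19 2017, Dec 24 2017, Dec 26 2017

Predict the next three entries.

Dec 31 2017, Jan 2 2018, Jan 7 2018

Gaps: 5, 2, 5, 2 days — not constant, but cyclic with period 2.
The events fall on every Tuesday and Sunday.
Next Sunday: Dec 31 2017.
The following Tuesday is Jan 2 2018.
Next Sunday: Jan 7 2018.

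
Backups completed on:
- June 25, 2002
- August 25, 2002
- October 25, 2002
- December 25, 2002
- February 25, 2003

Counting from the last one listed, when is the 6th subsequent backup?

February 25, 2004

Each date is the 25th; the gaps (61, 61, 61, 62) track the month lengths.
The rule is the 25th of every 2 months.
Next: April 2003 → April 25, 2003.
June 2003: June 25, 2003.
Next: August 2003 → August 25, 2003.
October 2003: October 25, 2003.
December 2003: December 25, 2003.
Next: February 2004 → February 25, 2004.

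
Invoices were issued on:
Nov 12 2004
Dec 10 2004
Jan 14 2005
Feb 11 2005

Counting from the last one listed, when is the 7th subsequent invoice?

These are Fridays at 28- or 35-day spacing (28, 35, 28).
The pattern: 2nd Friday of the month.
2nd Friday of March 2005: Mar 11 2005.
April 2005 — 2nd Friday is Apr 8 2005.
May 2005 — 2nd Friday is May 13 2005.
June 2005 — 2nd Friday is Jun 10 2005.
July 2005 — 2nd Friday is Jul 8 2005.
August 2005 — 2nd Friday is Aug 12 2005.
September 2005 — 2nd Friday is Sep 9 2005.

Sep 9 2005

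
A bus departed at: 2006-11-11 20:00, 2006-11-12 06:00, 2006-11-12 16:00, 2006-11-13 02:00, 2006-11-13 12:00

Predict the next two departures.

2006-11-13 22:00, 2006-11-14 08:00

Spacing: 10, 10, 10, 10 h — constant 10 h.
2006-11-13 12:00 + 10 h = 2006-11-13 22:00.
2006-11-13 22:00 + 10 h = 2006-11-14 08:00.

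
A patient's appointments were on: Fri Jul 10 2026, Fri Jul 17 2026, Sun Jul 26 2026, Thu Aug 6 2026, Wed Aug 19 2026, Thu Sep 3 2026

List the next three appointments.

Sun Sep 20 2026, Fri Oct 9 2026, Fri Oct 30 2026

Intervals are 7, 9, 11, 13, 15 days — an arithmetic progression with common difference 2.
Next gap: 17 days. Thu Sep 3 2026 + 17 days = Sun Sep 20 2026.
Next gap: 19 days. Sun Sep 20 2026 + 19 days = Fri Oct 9 2026.
Next gap: 21 days. Fri Oct 9 2026 + 21 days = Fri Oct 30 2026.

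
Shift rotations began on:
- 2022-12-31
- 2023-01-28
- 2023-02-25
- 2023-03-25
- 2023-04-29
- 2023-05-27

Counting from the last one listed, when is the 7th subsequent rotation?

2023-12-30

Every date is a Saturday; gaps 28, 28, 28, 35, 28 days.
Each is the last Saturday of its month (at least one falls on the 29th or later, ruling out '4th Saturday').
Last Saturday of June 2023: 2023-06-24.
Last Saturday of July 2023: 2023-07-29.
August 2023 ends with Saturday 2023-08-26.
September 2023 ends with Saturday 2023-09-30.
October 2023 ends with Saturday 2023-10-28.
November 2023 ends with Saturday 2023-11-25.
Last Saturday of December 2023: 2023-12-30.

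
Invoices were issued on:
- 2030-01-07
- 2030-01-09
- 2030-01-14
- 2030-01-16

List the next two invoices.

The gap pattern 2, 5, 2 repeats every 2 events.
These are the Mondays and Wednesdays of each week.
The following Monday is 2030-01-21.
Next Wednesday: 2030-01-23.

2030-01-21, 2030-01-23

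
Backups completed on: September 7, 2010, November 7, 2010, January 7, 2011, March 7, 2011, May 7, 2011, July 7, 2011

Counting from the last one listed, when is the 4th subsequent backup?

March 7, 2012

Gaps: 61, 61, 59, 61, 61 days — not constant. Every event is on the 7th of the month.
Pattern: the 7th of every 2 months.
Next: September 2011 → September 7, 2011.
Next: November 2011 → November 7, 2011.
Next: January 2012 → January 7, 2012.
Next: March 2012 → March 7, 2012.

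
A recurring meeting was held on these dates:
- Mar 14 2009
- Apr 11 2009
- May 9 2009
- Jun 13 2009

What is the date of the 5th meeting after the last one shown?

All dates are Saturdays, 28, 28, 35 days apart.
Specifically, the 2nd Saturday of each month.
2nd Saturday of July 2009: Jul 11 2009.
August 2009 — 2nd Saturday is Aug 8 2009.
2nd Saturday of September 2009: Sep 12 2009.
2nd Saturday of October 2009: Oct 10 2009.
November 2009 — 2nd Saturday is Nov 14 2009.

Nov 14 2009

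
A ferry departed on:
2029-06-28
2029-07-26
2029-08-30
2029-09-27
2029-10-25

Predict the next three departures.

2029-11-29, 2029-12-27, 2030-01-31

Every date is a Thursday; gaps 28, 35, 28, 28 days.
Each is the last Thursday of its month (at least one falls on the 29th or later, ruling out '4th Thursday').
Last Thursday of November 2029: 2029-11-29.
Last Thursday of December 2029: 2029-12-27.
Last Thursday of January 2030: 2030-01-31.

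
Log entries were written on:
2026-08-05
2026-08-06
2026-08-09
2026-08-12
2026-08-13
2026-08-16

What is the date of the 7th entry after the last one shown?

2026-09-02

The gap pattern 1, 3, 3, 1, 3 repeats every 3 events.
These are the Wednesdays, Thursdays and Sundays of each week.
The following Wednesday is 2026-08-19.
Next Thursday: 2026-08-20.
The following Sunday is 2026-08-23.
Next Wednesday: 2026-08-26.
The following Thursday is 2026-08-27.
Next Sunday: 2026-08-30.
Next Wednesday: 2026-09-02.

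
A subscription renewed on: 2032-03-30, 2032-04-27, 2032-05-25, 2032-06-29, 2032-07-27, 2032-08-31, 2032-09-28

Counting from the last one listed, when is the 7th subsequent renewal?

All Tuesdays; the gaps (28, 28, 35, 28, 35, 28) vary with month length.
This is the last Tuesday of each month.
October 2032 ends with Tuesday 2032-10-26.
Last Tuesday of November 2032: 2032-11-30.
Last Tuesday of December 2032: 2032-12-28.
January 2033 ends with Tuesday 2033-01-25.
February 2033 ends with Tuesday 2033-02-22.
March 2033 ends with Tuesday 2033-03-29.
April 2033 ends with Tuesday 2033-04-26.

2033-04-26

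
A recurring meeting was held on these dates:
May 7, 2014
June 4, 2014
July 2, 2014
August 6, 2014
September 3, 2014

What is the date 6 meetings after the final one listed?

March 4, 2015

All dates are Wednesdays, 28, 28, 35, 28 days apart.
Specifically, the 1st Wednesday of each month.
1st Wednesday of October 2014: October 1, 2014.
1st Wednesday of November 2014: November 5, 2014.
December 2014 — 1st Wednesday is December 3, 2014.
1st Wednesday of January 2015: January 7, 2015.
February 2015 — 1st Wednesday is February 4, 2015.
1st Wednesday of March 2015: March 4, 2015.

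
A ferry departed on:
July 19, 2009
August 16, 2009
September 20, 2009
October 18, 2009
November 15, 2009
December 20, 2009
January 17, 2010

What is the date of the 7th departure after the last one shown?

August 15, 2010

Gaps: 28, 35, 28, 28, 35, 28 days — a mix of 28 and 35. Every date is a Sunday.
Each is the 3rd Sunday of its month.
3rd Sunday of February 2010: February 21, 2010.
3rd Sunday of March 2010: March 21, 2010.
3rd Sunday of April 2010: April 18, 2010.
May 2010 — 3rd Sunday is May 16, 2010.
3rd Sunday of June 2010: June 20, 2010.
3rd Sunday of July 2010: July 18, 2010.
3rd Sunday of August 2010: August 15, 2010.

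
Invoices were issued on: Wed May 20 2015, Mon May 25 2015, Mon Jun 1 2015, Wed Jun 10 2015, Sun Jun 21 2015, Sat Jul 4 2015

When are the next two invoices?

Sun Jul 19 2015, Wed Aug 5 2015

Gaps: 5, 7, 9, 11, 13 days — each gap is 2 larger than the previous one.
Next gap: 15 days. Sat Jul 4 2015 + 15 days = Sun Jul 19 2015.
Next gap: 17 days. Sun Jul 19 2015 + 17 days = Wed Aug 5 2015.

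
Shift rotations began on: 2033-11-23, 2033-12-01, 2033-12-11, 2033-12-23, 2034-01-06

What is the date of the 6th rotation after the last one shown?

2034-05-12

Intervals are 8, 10, 12, 14 days — an arithmetic progression with common difference 2.
Next gap: 16 days. 2034-01-06 + 16 days = 2034-01-22.
Next gap: 18 days. 2034-01-22 + 18 days = 2034-02-09.
Next gap: 20 days. 2034-02-09 + 20 days = 2034-03-01.
Next gap: 22 days. 2034-03-01 + 22 days = 2034-03-23.
Next gap: 24 days. 2034-03-23 + 24 days = 2034-04-16.
Next gap: 26 days. 2034-04-16 + 26 days = 2034-05-12.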